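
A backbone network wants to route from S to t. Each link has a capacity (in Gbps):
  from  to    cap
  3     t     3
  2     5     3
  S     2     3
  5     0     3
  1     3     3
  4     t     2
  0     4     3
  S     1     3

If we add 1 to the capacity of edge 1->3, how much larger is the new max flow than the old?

0

Original max flow = 5.
Edge 1->3 does not cross the min cut (source side {0, 2, 4, 5, S}), so extra capacity there cannot help.
New max flow = 5. Increase = 0.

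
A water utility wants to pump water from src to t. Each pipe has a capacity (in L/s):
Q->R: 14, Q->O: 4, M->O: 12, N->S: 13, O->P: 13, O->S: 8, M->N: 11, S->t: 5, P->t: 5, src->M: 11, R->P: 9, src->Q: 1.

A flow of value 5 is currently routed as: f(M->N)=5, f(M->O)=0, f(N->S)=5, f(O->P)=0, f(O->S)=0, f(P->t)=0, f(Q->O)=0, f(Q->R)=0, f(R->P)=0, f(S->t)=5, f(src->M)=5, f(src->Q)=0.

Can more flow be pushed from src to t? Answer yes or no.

Yes

Residual path src->M->O->P->t has bottleneck 5 > 0.
Pushing 5 along it raises the flow to 10, so the given flow is not maximum.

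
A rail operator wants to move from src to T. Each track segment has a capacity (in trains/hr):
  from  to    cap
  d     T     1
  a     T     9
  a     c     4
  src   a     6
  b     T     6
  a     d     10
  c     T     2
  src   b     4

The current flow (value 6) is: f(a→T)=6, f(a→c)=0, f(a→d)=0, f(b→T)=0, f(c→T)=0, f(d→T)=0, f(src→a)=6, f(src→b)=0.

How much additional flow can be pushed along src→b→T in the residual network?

Residual capacities along the path: src→b: 4, b→T: 6.
Minimum is 4.

4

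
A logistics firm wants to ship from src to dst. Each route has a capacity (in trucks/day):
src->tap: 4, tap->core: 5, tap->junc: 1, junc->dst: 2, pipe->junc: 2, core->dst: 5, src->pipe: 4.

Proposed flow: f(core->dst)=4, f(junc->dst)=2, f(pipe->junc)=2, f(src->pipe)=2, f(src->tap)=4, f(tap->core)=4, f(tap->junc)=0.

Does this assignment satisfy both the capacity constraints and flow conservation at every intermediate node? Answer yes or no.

Every edge has 0 ≤ f(e) ≤ cap(e).
At each intermediate node, inflow equals outflow.

Yes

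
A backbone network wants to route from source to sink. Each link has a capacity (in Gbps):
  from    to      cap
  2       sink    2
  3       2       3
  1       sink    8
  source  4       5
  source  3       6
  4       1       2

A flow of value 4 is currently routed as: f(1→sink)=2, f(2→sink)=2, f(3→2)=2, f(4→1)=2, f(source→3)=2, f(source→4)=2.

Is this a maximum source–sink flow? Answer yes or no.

Yes

Residual reachable from source: {2, 3, 4, source}; sink is not reachable.
Saturated cut: 4→1, 2→sink with total capacity 4 = current flow value. Flow is maximum.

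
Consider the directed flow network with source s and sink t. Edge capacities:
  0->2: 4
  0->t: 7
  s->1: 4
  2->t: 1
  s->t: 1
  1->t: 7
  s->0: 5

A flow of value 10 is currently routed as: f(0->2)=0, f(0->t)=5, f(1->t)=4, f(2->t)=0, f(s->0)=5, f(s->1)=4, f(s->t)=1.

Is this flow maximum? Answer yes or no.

Residual reachable from s: {s}; t is not reachable.
Saturated cut: s->1, s->0, s->t with total capacity 10 = current flow value. Flow is maximum.

Yes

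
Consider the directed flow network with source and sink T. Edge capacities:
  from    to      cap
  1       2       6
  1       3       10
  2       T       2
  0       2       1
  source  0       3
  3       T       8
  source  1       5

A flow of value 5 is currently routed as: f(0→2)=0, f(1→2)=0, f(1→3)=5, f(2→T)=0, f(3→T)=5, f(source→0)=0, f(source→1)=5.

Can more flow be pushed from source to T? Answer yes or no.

Yes

Residual path source→0→2→T has bottleneck 1 > 0.
Pushing 1 along it raises the flow to 6, so the given flow is not maximum.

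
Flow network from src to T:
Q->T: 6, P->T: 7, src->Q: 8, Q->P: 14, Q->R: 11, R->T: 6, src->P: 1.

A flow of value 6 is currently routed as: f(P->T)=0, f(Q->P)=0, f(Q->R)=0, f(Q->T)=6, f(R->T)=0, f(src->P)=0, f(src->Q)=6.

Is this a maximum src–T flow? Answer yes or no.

No

Residual path src->P->T has bottleneck 1 > 0.
Pushing 1 along it raises the flow to 7, so the given flow is not maximum.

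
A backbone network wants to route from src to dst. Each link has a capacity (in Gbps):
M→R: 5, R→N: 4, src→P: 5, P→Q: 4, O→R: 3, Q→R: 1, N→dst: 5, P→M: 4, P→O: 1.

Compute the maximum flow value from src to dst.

4

Augment src→P→O→R→N→dst: bottleneck 1. Total 1.
Augment src→P→Q→R→N→dst: bottleneck 1. Total 2.
Augment src→P→M→R→N→dst: bottleneck 2. Total 4.
No augmenting path remains in the residual graph.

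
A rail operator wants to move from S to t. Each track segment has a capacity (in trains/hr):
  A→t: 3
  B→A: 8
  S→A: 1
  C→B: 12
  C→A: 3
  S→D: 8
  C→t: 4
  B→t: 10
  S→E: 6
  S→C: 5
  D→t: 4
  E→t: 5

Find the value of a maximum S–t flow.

Augment S→C→t: bottleneck 4. Total 4.
Augment S→E→t: bottleneck 5. Total 9.
Augment S→D→t: bottleneck 4. Total 13.
Augment S→A→t: bottleneck 1. Total 14.
Augment S→C→B→t: bottleneck 1. Total 15.
No augmenting path remains in the residual graph.

15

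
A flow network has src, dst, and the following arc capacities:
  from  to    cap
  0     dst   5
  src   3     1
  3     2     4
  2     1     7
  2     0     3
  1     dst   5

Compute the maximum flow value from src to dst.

Augment src→3→2→0→dst: bottleneck 1. Total 1.
No augmenting path remains in the residual graph.

1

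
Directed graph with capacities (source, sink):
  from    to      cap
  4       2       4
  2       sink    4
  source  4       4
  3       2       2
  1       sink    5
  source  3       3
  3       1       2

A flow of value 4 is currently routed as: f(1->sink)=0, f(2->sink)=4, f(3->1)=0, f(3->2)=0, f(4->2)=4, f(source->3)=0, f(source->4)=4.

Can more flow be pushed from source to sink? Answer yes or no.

Yes

Residual path source->3->1->sink has bottleneck 2 > 0.
Pushing 2 along it raises the flow to 6, so the given flow is not maximum.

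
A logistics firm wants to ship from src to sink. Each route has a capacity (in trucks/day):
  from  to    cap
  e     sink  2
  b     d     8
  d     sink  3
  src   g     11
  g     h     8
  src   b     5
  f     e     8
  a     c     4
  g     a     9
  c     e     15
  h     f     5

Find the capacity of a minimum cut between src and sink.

5

Max flow = 5 (via 2 augmenting paths).
In the residual at optimum, the set reachable from src is {a, b, c, d, e, f, g, h, src}.
Cut edges: e->sink (cap 2), d->sink (cap 3). Sum = 5.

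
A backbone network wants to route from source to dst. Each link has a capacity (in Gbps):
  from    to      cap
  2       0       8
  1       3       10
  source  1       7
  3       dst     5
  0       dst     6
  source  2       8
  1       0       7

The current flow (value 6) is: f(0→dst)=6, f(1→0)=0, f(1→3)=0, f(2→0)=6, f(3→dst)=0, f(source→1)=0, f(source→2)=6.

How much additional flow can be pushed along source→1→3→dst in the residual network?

5

Residual capacities along the path: source→1: 7, 1→3: 10, 3→dst: 5.
Minimum is 5.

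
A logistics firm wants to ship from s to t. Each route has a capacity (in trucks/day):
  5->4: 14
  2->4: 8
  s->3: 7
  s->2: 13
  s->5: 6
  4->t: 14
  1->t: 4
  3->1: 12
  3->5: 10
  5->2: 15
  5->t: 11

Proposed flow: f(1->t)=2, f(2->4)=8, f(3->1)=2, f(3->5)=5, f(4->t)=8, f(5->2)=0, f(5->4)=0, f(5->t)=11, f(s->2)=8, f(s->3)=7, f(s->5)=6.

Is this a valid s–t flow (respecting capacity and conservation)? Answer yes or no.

Yes

Every edge has 0 ≤ f(e) ≤ cap(e).
At each intermediate node, inflow equals outflow.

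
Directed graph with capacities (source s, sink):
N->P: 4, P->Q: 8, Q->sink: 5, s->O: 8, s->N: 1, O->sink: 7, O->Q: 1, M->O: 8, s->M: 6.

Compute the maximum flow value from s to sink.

Augment s->O->sink: bottleneck 7. Total 7.
Augment s->O->Q->sink: bottleneck 1. Total 8.
Augment s->N->P->Q->sink: bottleneck 1. Total 9.
No augmenting path remains in the residual graph.

9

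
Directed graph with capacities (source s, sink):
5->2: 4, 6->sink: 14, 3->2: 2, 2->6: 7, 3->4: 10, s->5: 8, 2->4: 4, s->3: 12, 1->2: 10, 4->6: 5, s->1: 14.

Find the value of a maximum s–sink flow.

12

Augment s->1->2->6->sink: bottleneck 7. Total 7.
Augment s->3->4->6->sink: bottleneck 5. Total 12.
No augmenting path remains in the residual graph.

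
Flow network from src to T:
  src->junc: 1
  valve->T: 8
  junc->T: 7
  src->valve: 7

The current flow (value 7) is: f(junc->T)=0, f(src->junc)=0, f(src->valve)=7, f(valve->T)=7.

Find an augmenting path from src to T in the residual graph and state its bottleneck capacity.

Residual along src->junc->T: src->junc: 1, junc->T: 7.
Bottleneck = min = 1.

src->junc->T, bottleneck 1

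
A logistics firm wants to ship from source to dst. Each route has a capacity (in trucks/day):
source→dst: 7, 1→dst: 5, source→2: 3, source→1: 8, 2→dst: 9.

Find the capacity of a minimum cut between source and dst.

15

Max flow = 15 (via 3 augmenting paths).
In the residual at optimum, the set reachable from source is {1, source}.
Cut edges: source→2 (cap 3), source→dst (cap 7), 1→dst (cap 5). Sum = 15.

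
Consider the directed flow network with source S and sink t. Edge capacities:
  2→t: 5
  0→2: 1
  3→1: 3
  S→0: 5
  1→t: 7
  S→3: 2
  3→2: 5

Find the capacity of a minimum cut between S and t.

Max flow = 3 (via 2 augmenting paths).
In the residual at optimum, the set reachable from S is {0, S}.
Cut edges: S→3 (cap 2), 0→2 (cap 1). Sum = 3.

3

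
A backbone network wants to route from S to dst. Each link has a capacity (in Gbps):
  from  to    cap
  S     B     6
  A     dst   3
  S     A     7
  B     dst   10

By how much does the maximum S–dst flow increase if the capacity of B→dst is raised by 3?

Original max flow = 9.
Edge B→dst does not cross the min cut (source side {A, S}), so extra capacity there cannot help.
New max flow = 9. Increase = 0.

0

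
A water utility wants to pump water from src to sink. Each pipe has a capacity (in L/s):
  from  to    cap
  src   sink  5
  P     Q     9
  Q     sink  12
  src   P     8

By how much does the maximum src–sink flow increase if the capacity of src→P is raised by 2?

Original max flow = 13.
After raising cap(src→P), augmenting paths through that edge carry 1 more unit.
New max flow = 14. Increase = 1.

1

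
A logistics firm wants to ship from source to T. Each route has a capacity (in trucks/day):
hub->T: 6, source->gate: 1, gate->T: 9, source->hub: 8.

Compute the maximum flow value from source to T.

7

Augment source->hub->T: bottleneck 6. Total 6.
Augment source->gate->T: bottleneck 1. Total 7.
No augmenting path remains in the residual graph.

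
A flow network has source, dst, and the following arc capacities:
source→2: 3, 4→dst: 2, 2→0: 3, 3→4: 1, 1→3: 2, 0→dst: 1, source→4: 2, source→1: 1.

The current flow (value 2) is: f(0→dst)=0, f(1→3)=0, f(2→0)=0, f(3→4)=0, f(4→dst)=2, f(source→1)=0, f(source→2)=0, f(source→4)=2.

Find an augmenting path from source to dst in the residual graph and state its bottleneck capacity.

source→2→0→dst, bottleneck 1

Residual along source→2→0→dst: source→2: 3, 2→0: 3, 0→dst: 1.
Bottleneck = min = 1.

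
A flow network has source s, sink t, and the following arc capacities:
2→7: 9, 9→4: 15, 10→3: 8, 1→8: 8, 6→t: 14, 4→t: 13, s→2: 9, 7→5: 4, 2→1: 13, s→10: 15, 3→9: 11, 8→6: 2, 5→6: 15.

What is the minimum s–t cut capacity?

14

Max flow = 14 (via 3 augmenting paths).
In the residual at optimum, the set reachable from s is {1, 10, 2, 7, 8, s}.
Cut edges: 10→3 (cap 8), 7→5 (cap 4), 8→6 (cap 2). Sum = 14.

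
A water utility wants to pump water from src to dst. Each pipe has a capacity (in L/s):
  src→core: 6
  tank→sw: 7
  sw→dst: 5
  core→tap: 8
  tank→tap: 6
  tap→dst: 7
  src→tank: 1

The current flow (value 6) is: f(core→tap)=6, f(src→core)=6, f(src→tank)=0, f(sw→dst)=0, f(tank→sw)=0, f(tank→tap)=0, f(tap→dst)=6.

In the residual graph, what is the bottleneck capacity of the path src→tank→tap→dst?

Residual capacities along the path: src→tank: 1, tank→tap: 6, tap→dst: 1.
Minimum is 1.

1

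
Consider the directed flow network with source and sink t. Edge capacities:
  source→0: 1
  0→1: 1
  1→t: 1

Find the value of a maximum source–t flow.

1

Augment source→0→1→t: bottleneck 1. Total 1.
No augmenting path remains in the residual graph.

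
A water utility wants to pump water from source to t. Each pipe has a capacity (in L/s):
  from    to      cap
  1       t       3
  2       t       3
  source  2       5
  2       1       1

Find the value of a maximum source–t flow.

Augment source→2→t: bottleneck 3. Total 3.
Augment source→2→1→t: bottleneck 1. Total 4.
No augmenting path remains in the residual graph.

4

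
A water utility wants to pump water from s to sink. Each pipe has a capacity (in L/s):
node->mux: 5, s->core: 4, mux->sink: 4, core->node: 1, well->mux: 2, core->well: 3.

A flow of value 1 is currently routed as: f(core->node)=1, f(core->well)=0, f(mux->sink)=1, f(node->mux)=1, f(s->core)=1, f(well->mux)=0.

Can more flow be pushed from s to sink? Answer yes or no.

Yes

Residual path s->core->well->mux->sink has bottleneck 2 > 0.
Pushing 2 along it raises the flow to 3, so the given flow is not maximum.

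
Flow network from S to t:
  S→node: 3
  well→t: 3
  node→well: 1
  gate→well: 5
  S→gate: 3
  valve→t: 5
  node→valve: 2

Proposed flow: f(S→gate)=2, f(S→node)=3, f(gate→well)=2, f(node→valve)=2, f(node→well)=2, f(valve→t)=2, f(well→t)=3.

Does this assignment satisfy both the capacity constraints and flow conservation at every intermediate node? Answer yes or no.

Capacity violated on node→well: flow 2 > capacity 1.

No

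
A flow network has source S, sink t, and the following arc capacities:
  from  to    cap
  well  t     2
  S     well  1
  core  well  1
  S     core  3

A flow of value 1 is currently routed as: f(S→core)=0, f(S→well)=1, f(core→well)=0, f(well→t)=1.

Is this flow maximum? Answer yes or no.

No

Residual path S→core→well→t has bottleneck 1 > 0.
Pushing 1 along it raises the flow to 2, so the given flow is not maximum.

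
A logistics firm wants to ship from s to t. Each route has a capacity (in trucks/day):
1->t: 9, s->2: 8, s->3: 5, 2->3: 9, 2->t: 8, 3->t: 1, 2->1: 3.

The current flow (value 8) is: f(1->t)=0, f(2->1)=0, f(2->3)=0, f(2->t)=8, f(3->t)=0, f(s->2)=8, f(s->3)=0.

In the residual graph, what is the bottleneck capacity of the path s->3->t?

Residual capacities along the path: s->3: 5, 3->t: 1.
Minimum is 1.

1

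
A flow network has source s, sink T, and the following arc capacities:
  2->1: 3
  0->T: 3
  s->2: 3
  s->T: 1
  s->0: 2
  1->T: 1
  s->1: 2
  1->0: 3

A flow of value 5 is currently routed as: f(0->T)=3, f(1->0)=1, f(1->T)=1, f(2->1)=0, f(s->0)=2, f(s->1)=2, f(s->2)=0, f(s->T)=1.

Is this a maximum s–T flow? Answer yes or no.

Residual reachable from s: {0, 1, 2, s}; T is not reachable.
Saturated cut: s->T, 1->T, 0->T with total capacity 5 = current flow value. Flow is maximum.

Yes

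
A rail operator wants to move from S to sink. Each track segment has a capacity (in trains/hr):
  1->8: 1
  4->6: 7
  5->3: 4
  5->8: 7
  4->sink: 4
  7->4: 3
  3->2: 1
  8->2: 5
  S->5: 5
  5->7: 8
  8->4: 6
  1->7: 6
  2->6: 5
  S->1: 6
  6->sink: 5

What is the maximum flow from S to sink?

Augment S->1->8->4->sink: bottleneck 1. Total 1.
Augment S->1->7->4->sink: bottleneck 3. Total 4.
Augment S->5->3->2->6->sink: bottleneck 1. Total 5.
Augment S->5->8->2->6->sink: bottleneck 4. Total 9.
No augmenting path remains in the residual graph.

9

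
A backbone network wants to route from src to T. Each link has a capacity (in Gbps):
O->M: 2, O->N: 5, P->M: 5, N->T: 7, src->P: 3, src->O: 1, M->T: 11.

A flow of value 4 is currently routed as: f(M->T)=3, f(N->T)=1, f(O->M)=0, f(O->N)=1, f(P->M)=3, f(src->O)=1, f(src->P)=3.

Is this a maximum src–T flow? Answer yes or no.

Residual reachable from src: {src}; T is not reachable.
Saturated cut: src->O, src->P with total capacity 4 = current flow value. Flow is maximum.

Yes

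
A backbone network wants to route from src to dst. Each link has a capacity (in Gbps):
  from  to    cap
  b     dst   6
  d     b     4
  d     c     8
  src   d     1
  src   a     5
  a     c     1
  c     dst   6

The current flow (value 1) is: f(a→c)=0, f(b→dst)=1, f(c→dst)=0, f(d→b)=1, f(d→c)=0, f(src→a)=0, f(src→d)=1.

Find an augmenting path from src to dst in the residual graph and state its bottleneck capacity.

src→a→c→dst, bottleneck 1

Residual along src→a→c→dst: src→a: 5, a→c: 1, c→dst: 6.
Bottleneck = min = 1.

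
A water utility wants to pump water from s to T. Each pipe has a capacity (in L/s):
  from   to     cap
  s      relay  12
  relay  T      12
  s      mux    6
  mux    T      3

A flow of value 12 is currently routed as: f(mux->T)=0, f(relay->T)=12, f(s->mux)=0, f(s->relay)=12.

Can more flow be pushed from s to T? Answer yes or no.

Residual path s->mux->T has bottleneck 3 > 0.
Pushing 3 along it raises the flow to 15, so the given flow is not maximum.

Yes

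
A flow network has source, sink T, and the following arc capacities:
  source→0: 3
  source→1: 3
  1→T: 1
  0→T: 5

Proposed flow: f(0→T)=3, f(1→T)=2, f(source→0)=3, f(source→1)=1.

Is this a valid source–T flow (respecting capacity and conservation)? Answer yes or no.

Capacity violated on 1→T: flow 2 > capacity 1.

No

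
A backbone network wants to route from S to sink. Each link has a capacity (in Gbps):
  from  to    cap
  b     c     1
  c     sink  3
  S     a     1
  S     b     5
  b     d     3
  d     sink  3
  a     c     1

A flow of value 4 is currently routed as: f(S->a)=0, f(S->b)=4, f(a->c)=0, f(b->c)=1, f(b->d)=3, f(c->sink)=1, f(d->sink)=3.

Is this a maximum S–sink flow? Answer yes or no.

Residual path S->a->c->sink has bottleneck 1 > 0.
Pushing 1 along it raises the flow to 5, so the given flow is not maximum.

No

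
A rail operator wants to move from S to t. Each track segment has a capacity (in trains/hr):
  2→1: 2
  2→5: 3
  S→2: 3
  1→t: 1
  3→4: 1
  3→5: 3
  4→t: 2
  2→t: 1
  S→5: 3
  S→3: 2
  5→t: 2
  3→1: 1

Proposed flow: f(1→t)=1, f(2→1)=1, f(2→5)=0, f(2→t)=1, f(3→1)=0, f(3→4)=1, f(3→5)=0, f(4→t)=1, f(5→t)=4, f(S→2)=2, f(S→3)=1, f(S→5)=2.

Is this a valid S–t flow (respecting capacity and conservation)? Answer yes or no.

Capacity violated on 5→t: flow 4 > capacity 2.

No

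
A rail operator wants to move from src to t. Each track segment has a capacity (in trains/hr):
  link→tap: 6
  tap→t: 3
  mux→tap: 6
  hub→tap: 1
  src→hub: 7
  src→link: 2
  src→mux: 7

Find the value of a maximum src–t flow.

3

Augment src→hub→tap→t: bottleneck 1. Total 1.
Augment src→link→tap→t: bottleneck 2. Total 3.
No augmenting path remains in the residual graph.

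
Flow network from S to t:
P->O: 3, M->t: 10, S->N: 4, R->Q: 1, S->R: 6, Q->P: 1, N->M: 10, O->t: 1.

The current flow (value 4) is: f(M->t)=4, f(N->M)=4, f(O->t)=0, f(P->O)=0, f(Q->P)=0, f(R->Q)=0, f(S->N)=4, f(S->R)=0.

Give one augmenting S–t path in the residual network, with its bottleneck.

S->R->Q->P->O->t, bottleneck 1

Residual along S->R->Q->P->O->t: S->R: 6, R->Q: 1, Q->P: 1, P->O: 3, O->t: 1.
Bottleneck = min = 1.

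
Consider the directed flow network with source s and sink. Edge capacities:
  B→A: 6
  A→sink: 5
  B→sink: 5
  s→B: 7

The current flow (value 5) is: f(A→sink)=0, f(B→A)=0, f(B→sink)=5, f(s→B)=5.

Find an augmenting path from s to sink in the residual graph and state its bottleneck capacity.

s→B→A→sink, bottleneck 2

Residual along s→B→A→sink: s→B: 2, B→A: 6, A→sink: 5.
Bottleneck = min = 2.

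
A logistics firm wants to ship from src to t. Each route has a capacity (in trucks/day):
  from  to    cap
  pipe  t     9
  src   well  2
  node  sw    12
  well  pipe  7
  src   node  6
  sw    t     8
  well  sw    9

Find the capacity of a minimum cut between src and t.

8

Max flow = 8 (via 2 augmenting paths).
In the residual at optimum, the set reachable from src is {src}.
Cut edges: src→node (cap 6), src→well (cap 2). Sum = 8.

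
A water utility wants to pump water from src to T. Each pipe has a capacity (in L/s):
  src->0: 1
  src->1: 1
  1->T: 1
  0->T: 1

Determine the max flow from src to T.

Augment src->1->T: bottleneck 1. Total 1.
Augment src->0->T: bottleneck 1. Total 2.
No augmenting path remains in the residual graph.

2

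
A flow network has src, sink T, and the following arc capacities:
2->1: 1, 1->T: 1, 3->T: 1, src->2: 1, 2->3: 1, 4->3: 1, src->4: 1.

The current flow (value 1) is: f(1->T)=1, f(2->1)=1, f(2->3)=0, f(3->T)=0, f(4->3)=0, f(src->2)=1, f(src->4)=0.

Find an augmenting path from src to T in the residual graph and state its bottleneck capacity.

Residual along src->4->3->T: src->4: 1, 4->3: 1, 3->T: 1.
Bottleneck = min = 1.

src->4->3->T, bottleneck 1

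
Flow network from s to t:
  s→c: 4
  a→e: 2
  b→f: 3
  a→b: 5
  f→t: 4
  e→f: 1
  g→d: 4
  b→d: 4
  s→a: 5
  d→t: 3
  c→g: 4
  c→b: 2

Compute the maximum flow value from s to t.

7

Augment s→c→g→d→t: bottleneck 3. Total 3.
Augment s→c→b→f→t: bottleneck 1. Total 4.
Augment s→a→b→f→t: bottleneck 2. Total 6.
Augment s→a→e→f→t: bottleneck 1. Total 7.
No augmenting path remains in the residual graph.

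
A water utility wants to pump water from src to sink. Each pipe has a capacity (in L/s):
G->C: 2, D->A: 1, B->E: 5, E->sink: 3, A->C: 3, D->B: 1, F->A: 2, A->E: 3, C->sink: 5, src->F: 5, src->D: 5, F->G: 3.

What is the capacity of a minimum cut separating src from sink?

Max flow = 6 (via 4 augmenting paths).
In the residual at optimum, the set reachable from src is {D, F, G, src}.
Cut edges: F->A (cap 2), G->C (cap 2), D->A (cap 1), D->B (cap 1). Sum = 6.

6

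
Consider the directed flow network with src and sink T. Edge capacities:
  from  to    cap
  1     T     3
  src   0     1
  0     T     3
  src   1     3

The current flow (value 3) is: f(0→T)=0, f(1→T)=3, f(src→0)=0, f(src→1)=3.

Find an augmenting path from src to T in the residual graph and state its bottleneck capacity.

src→0→T, bottleneck 1

Residual along src→0→T: src→0: 1, 0→T: 3.
Bottleneck = min = 1.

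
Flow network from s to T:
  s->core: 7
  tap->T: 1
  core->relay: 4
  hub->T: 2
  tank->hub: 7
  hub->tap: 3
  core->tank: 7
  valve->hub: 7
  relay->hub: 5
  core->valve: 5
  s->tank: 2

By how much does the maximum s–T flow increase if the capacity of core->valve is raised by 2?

Original max flow = 3.
Edge core->valve does not cross the min cut (source side {core, hub, relay, s, tank, tap, valve}), so extra capacity there cannot help.
New max flow = 3. Increase = 0.

0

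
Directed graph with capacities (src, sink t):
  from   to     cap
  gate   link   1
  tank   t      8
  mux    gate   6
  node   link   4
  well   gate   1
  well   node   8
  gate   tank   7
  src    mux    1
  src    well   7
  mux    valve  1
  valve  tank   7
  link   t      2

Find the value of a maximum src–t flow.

4

Augment src->well->node->link->t: bottleneck 2. Total 2.
Augment src->well->gate->tank->t: bottleneck 1. Total 3.
Augment src->mux->gate->tank->t: bottleneck 1. Total 4.
No augmenting path remains in the residual graph.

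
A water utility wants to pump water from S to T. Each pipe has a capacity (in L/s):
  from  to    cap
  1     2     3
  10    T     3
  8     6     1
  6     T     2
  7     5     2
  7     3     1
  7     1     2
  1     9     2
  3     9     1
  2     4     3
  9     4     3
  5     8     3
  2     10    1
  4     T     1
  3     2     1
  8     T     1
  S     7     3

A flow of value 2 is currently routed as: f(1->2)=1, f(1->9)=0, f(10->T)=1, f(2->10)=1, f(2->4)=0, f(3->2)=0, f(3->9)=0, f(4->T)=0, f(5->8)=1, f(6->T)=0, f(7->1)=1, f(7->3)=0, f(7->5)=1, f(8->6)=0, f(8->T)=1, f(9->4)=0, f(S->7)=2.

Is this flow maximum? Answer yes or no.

No

Residual path S->7->1->2->4->T has bottleneck 1 > 0.
Pushing 1 along it raises the flow to 3, so the given flow is not maximum.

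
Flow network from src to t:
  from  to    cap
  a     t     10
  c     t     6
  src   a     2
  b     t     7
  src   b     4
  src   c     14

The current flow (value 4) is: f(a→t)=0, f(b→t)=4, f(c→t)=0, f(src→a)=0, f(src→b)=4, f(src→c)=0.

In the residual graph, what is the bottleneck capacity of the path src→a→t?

2

Residual capacities along the path: src→a: 2, a→t: 10.
Minimum is 2.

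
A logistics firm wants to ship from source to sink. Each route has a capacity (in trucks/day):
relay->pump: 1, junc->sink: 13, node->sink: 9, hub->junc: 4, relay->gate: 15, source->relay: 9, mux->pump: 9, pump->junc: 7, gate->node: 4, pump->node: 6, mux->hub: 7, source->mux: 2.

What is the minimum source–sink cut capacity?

7

Max flow = 7 (via 3 augmenting paths).
In the residual at optimum, the set reachable from source is {gate, relay, source}.
Cut edges: source->mux (cap 2), relay->pump (cap 1), gate->node (cap 4). Sum = 7.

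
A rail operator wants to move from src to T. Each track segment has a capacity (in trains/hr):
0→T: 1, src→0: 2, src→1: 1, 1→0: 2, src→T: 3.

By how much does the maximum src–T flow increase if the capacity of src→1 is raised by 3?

0

Original max flow = 4.
Edge src→1 does not cross the min cut (source side {0, 1, src}), so extra capacity there cannot help.
New max flow = 4. Increase = 0.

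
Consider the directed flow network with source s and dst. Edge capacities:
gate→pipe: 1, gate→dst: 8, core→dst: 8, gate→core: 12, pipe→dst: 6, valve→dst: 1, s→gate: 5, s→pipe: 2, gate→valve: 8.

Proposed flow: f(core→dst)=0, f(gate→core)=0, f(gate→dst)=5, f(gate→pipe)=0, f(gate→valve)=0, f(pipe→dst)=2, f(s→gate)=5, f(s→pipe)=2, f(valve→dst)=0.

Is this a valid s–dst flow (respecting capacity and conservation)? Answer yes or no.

Yes

Every edge has 0 ≤ f(e) ≤ cap(e).
At each intermediate node, inflow equals outflow.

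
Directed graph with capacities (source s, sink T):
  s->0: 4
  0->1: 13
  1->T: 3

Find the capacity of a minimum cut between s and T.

Max flow = 3 (via 1 augmenting path).
In the residual at optimum, the set reachable from s is {0, 1, s}.
Cut edges: 1->T (cap 3). Sum = 3.

3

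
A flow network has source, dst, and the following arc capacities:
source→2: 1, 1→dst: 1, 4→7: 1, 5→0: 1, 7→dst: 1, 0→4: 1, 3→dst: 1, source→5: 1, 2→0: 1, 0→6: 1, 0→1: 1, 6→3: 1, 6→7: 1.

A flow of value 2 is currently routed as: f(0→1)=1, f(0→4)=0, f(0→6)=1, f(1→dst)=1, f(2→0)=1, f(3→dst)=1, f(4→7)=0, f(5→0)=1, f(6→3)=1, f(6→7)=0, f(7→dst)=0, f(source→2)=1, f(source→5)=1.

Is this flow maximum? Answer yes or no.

Residual reachable from source: {source}; dst is not reachable.
Saturated cut: source→5, source→2 with total capacity 2 = current flow value. Flow is maximum.

Yes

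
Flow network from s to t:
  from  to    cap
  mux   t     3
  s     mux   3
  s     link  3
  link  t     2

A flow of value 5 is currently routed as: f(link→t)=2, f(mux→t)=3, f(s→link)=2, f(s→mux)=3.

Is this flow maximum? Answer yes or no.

Residual reachable from s: {link, s}; t is not reachable.
Saturated cut: s→mux, link→t with total capacity 5 = current flow value. Flow is maximum.

Yes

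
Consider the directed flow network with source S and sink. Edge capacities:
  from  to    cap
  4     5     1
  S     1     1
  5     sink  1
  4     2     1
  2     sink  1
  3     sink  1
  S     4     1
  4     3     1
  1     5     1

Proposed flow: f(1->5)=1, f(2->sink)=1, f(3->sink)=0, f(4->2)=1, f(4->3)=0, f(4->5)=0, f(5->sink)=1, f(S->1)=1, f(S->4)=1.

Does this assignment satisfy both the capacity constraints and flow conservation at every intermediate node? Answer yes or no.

Yes

Every edge has 0 ≤ f(e) ≤ cap(e).
At each intermediate node, inflow equals outflow.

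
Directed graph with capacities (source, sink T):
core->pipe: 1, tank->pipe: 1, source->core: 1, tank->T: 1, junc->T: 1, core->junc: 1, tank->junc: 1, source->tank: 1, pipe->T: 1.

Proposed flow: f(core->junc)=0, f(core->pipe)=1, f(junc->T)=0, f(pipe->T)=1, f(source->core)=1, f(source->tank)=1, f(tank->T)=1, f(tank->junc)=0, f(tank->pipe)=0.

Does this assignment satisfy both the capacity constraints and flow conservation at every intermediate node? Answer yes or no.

Yes

Every edge has 0 ≤ f(e) ≤ cap(e).
At each intermediate node, inflow equals outflow.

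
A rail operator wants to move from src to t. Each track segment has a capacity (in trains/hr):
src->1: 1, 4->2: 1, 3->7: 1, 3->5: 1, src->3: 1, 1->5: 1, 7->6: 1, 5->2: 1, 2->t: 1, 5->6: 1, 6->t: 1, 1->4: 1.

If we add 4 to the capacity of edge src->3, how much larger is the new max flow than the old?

0

Original max flow = 2.
Even with extra capacity on src->3, another cut of capacity 2 remains binding.
New max flow = 2. Increase = 0.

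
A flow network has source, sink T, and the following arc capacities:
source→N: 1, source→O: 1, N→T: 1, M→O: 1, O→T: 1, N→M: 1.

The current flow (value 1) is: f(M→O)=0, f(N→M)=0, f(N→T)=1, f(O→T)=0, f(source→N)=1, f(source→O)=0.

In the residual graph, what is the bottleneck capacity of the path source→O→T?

1

Residual capacities along the path: source→O: 1, O→T: 1.
Minimum is 1.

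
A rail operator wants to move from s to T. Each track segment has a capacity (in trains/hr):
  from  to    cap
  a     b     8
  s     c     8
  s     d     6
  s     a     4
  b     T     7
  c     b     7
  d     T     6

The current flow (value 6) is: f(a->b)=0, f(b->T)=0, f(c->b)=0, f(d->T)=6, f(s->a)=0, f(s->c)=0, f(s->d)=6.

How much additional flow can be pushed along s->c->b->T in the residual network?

7

Residual capacities along the path: s->c: 8, c->b: 7, b->T: 7.
Minimum is 7.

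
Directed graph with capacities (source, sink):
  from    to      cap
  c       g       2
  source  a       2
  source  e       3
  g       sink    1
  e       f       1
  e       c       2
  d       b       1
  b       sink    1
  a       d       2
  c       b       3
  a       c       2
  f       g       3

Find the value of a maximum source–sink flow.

2

Augment source->a->d->b->sink: bottleneck 1. Total 1.
Augment source->a->c->g->sink: bottleneck 1. Total 2.
No augmenting path remains in the residual graph.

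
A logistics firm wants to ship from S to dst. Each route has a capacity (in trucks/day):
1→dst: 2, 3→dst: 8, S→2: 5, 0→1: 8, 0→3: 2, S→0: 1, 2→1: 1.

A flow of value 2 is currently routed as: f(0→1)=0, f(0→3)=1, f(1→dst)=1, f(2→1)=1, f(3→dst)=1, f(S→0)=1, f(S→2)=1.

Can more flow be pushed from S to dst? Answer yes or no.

Residual reachable from S: {2, S}; dst is not reachable.
Saturated cut: S→0, 2→1 with total capacity 2 = current flow value. Flow is maximum.

No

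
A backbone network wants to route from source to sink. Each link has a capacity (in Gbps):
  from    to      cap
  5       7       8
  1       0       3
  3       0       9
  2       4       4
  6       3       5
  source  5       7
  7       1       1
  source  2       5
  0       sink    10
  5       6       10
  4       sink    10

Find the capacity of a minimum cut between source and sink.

10

Max flow = 10 (via 3 augmenting paths).
In the residual at optimum, the set reachable from source is {2, 5, 6, 7, source}.
Cut edges: 2->4 (cap 4), 6->3 (cap 5), 7->1 (cap 1). Sum = 10.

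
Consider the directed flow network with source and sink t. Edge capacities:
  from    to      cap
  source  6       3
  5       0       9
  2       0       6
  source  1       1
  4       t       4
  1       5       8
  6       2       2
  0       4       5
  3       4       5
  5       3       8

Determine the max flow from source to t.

3

Augment source→1→5→0→4→t: bottleneck 1. Total 1.
Augment source→6→2→0→4→t: bottleneck 2. Total 3.
No augmenting path remains in the residual graph.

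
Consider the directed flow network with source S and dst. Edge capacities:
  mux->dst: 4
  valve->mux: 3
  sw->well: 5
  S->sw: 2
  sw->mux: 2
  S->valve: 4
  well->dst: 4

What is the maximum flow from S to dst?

5

Augment S->valve->mux->dst: bottleneck 3. Total 3.
Augment S->sw->mux->dst: bottleneck 1. Total 4.
Augment S->sw->well->dst: bottleneck 1. Total 5.
No augmenting path remains in the residual graph.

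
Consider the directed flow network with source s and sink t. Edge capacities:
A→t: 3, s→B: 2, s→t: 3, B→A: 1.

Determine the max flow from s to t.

4

Augment s→t: bottleneck 3. Total 3.
Augment s→B→A→t: bottleneck 1. Total 4.
No augmenting path remains in the residual graph.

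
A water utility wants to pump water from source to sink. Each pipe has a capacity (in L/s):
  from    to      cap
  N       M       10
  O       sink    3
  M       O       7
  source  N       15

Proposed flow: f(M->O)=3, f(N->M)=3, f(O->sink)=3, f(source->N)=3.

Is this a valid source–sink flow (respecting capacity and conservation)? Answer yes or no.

Every edge has 0 ≤ f(e) ≤ cap(e).
At each intermediate node, inflow equals outflow.

Yes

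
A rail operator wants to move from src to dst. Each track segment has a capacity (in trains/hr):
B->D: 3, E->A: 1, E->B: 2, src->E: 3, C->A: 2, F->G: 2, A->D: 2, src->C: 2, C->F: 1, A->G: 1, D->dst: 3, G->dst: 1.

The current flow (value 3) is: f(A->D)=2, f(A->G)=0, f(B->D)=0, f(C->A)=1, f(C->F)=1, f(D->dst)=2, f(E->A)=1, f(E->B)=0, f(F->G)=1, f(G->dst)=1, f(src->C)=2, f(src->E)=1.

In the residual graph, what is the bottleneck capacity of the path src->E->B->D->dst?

Residual capacities along the path: src->E: 2, E->B: 2, B->D: 3, D->dst: 1.
Minimum is 1.

1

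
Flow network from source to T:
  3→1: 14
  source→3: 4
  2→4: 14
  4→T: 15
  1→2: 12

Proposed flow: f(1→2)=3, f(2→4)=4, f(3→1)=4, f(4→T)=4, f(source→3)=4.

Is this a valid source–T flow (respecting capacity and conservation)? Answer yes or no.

No

Conservation fails at 1: inflow 4 ≠ outflow 3.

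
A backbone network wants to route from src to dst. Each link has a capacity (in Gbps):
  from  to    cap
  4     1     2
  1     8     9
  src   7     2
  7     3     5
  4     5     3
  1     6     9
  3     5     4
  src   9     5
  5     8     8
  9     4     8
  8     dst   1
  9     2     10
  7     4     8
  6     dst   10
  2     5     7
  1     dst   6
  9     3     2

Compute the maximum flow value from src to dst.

3

Augment src->7->4->1->dst: bottleneck 2. Total 2.
Augment src->9->3->5->8->dst: bottleneck 1. Total 3.
No augmenting path remains in the residual graph.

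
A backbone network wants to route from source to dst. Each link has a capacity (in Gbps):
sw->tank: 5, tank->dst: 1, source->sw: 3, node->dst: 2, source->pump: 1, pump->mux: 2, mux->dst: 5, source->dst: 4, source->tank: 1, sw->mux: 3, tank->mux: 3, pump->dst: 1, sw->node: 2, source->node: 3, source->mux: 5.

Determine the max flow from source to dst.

13

Augment source->dst: bottleneck 4. Total 4.
Augment source->pump->dst: bottleneck 1. Total 5.
Augment source->tank->dst: bottleneck 1. Total 6.
Augment source->node->dst: bottleneck 2. Total 8.
Augment source->mux->dst: bottleneck 5. Total 13.
No augmenting path remains in the residual graph.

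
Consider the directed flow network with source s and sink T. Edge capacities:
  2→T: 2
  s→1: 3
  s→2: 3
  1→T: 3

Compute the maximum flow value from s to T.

5

Augment s→1→T: bottleneck 3. Total 3.
Augment s→2→T: bottleneck 2. Total 5.
No augmenting path remains in the residual graph.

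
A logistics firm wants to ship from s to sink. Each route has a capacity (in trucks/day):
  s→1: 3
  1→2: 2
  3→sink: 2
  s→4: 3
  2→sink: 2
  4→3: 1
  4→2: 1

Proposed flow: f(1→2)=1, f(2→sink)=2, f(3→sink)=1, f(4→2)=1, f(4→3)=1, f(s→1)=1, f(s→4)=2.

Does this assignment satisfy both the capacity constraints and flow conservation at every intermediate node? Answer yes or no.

Yes

Every edge has 0 ≤ f(e) ≤ cap(e).
At each intermediate node, inflow equals outflow.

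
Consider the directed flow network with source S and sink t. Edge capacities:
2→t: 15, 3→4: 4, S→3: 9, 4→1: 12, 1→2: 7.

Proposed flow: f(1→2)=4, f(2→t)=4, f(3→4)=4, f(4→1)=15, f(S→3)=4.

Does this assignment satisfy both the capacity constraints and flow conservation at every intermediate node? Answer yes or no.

No

Capacity violated on 4→1: flow 15 > capacity 12.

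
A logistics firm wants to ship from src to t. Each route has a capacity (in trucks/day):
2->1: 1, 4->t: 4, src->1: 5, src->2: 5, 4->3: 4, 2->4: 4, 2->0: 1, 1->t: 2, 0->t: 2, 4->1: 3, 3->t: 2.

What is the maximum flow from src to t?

Augment src->1->t: bottleneck 2. Total 2.
Augment src->2->4->t: bottleneck 4. Total 6.
Augment src->2->0->t: bottleneck 1. Total 7.
No augmenting path remains in the residual graph.

7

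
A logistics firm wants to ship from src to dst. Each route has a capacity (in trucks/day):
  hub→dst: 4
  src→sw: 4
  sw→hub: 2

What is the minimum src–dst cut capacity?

2

Max flow = 2 (via 1 augmenting path).
In the residual at optimum, the set reachable from src is {src, sw}.
Cut edges: sw→hub (cap 2). Sum = 2.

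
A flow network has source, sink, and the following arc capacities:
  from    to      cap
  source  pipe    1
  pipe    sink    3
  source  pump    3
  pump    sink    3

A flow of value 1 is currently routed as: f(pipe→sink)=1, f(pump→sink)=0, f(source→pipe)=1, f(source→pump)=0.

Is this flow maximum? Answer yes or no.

Residual path source→pump→sink has bottleneck 3 > 0.
Pushing 3 along it raises the flow to 4, so the given flow is not maximum.

No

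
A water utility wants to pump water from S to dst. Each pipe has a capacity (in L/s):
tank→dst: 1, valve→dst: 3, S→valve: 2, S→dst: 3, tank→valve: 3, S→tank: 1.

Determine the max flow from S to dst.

6

Augment S→dst: bottleneck 3. Total 3.
Augment S→tank→dst: bottleneck 1. Total 4.
Augment S→valve→dst: bottleneck 2. Total 6.
No augmenting path remains in the residual graph.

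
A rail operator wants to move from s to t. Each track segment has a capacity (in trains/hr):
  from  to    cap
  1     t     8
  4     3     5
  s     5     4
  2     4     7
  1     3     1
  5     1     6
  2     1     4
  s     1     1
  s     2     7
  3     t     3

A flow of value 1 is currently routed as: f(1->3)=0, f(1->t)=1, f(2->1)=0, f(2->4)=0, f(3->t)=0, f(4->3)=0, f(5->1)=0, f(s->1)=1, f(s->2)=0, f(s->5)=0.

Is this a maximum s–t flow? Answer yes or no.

Residual path s->2->1->t has bottleneck 4 > 0.
Pushing 4 along it raises the flow to 5, so the given flow is not maximum.

No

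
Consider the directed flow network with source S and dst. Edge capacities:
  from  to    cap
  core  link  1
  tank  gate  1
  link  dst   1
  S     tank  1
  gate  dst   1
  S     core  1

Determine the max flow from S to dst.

2

Augment S->core->link->dst: bottleneck 1. Total 1.
Augment S->tank->gate->dst: bottleneck 1. Total 2.
No augmenting path remains in the residual graph.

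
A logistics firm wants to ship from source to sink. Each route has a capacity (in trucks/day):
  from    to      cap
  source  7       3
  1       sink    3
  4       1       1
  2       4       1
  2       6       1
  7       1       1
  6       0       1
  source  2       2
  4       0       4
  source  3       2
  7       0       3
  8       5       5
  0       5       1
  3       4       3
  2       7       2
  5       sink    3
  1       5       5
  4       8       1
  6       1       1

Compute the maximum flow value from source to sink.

Augment source->7->1->sink: bottleneck 1. Total 1.
Augment source->2->6->1->sink: bottleneck 1. Total 2.
Augment source->2->4->1->sink: bottleneck 1. Total 3.
Augment source->7->0->5->sink: bottleneck 1. Total 4.
Augment source->3->4->8->5->sink: bottleneck 1. Total 5.
No augmenting path remains in the residual graph.

5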